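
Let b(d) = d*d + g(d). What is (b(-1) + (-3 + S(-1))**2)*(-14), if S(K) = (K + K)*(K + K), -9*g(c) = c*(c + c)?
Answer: -224/9 ≈ -24.889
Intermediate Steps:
g(c) = -2*c**2/9 (g(c) = -c*(c + c)/9 = -c*2*c/9 = -2*c**2/9)
S(K) = 4*K**2 (S(K) = (2*K)*(2*K) = 4*K**2)
b(d) = 7*d**2/9 (b(d) = d*d - 2*d**2/9 = d**2 - 2*d**2/9 = 7*d**2/9)
(b(-1) + (-3 + S(-1))**2)*(-14) = ((7/9)*(-1)**2 + (-3 + 4*(-1)**2)**2)*(-14) = ((7/9)*1 + (-3 + 4*1)**2)*(-14) = (7/9 + (-3 + 4)**2)*(-14) = (7/9 + 1**2)*(-14) = (7/9 + 1)*(-14) = (16/9)*(-14) = -224/9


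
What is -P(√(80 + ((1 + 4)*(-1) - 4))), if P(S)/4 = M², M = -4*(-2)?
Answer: -256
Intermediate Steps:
M = 8
P(S) = 256 (P(S) = 4*8² = 4*64 = 256)
-P(√(80 + ((1 + 4)*(-1) - 4))) = -1*256 = -256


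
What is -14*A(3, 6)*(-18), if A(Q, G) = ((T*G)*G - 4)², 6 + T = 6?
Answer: 4032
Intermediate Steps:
T = 0 (T = -6 + 6 = 0)
A(Q, G) = 16 (A(Q, G) = ((0*G)*G - 4)² = (0*G - 4)² = (0 - 4)² = (-4)² = 16)
-14*A(3, 6)*(-18) = -14*16*(-18) = -224*(-18) = 4032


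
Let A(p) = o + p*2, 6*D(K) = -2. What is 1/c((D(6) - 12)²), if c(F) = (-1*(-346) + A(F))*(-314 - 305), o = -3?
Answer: -9/3605675 ≈ -2.4961e-6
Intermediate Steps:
D(K) = -⅓ (D(K) = (⅙)*(-2) = -⅓)
A(p) = -3 + 2*p (A(p) = -3 + p*2 = -3 + 2*p)
c(F) = -212317 - 1238*F (c(F) = (-1*(-346) + (-3 + 2*F))*(-314 - 305) = (346 + (-3 + 2*F))*(-619) = (343 + 2*F)*(-619) = -212317 - 1238*F)
1/c((D(6) - 12)²) = 1/(-212317 - 1238*(-⅓ - 12)²) = 1/(-212317 - 1238*(-37/3)²) = 1/(-212317 - 1238*1369/9) = 1/(-212317 - 1694822/9) = 1/(-3605675/9) = -9/3605675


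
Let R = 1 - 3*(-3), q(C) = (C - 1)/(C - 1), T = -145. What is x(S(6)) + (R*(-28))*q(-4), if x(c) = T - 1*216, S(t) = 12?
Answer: -641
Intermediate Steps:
q(C) = 1 (q(C) = (-1 + C)/(-1 + C) = 1)
R = 10 (R = 1 + 9 = 10)
x(c) = -361 (x(c) = -145 - 1*216 = -145 - 216 = -361)
x(S(6)) + (R*(-28))*q(-4) = -361 + (10*(-28))*1 = -361 - 280*1 = -361 - 280 = -641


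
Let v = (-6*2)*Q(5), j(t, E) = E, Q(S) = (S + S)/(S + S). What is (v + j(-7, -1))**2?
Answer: 169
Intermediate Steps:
Q(S) = 1 (Q(S) = (2*S)/((2*S)) = (2*S)*(1/(2*S)) = 1)
v = -12 (v = -6*2*1 = -12*1 = -12)
(v + j(-7, -1))**2 = (-12 - 1)**2 = (-13)**2 = 169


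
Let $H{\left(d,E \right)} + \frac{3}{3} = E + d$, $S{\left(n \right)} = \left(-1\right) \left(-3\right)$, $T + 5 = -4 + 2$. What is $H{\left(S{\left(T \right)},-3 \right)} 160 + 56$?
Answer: $-104$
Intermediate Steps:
$T = -7$ ($T = -5 + \left(-4 + 2\right) = -5 - 2 = -7$)
$S{\left(n \right)} = 3$
$H{\left(d,E \right)} = -1 + E + d$ ($H{\left(d,E \right)} = -1 + \left(E + d\right) = -1 + E + d$)
$H{\left(S{\left(T \right)},-3 \right)} 160 + 56 = \left(-1 - 3 + 3\right) 160 + 56 = \left(-1\right) 160 + 56 = -160 + 56 = -104$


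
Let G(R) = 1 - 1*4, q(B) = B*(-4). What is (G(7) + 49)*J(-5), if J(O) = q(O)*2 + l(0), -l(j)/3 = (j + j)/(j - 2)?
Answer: 1840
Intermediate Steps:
q(B) = -4*B
G(R) = -3 (G(R) = 1 - 4 = -3)
l(j) = -6*j/(-2 + j) (l(j) = -3*(j + j)/(j - 2) = -3*2*j/(-2 + j) = -6*j/(-2 + j))
J(O) = -8*O (J(O) = -4*O*2 - 6*0/(-2 + 0) = -8*O - 6*0/(-2) = -8*O - 6*0*(-1/2) = -8*O + 0 = -8*O)
(G(7) + 49)*J(-5) = (-3 + 49)*(-8*(-5)) = 46*40 = 1840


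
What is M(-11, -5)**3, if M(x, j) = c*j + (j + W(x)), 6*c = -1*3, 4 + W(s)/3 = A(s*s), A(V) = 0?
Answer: -24389/8 ≈ -3048.6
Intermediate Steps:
W(s) = -12 (W(s) = -12 + 3*0 = -12 + 0 = -12)
c = -1/2 (c = (-1*3)/6 = (1/6)*(-3) = -1/2 ≈ -0.50000)
M(x, j) = -12 + j/2 (M(x, j) = -j/2 + (j - 12) = -j/2 + (-12 + j) = -12 + j/2)
M(-11, -5)**3 = (-12 + (1/2)*(-5))**3 = (-12 - 5/2)**3 = (-29/2)**3 = -24389/8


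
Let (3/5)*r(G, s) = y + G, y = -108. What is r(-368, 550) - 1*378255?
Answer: -1137145/3 ≈ -3.7905e+5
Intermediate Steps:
r(G, s) = -180 + 5*G/3 (r(G, s) = 5*(-108 + G)/3 = -180 + 5*G/3)
r(-368, 550) - 1*378255 = (-180 + (5/3)*(-368)) - 1*378255 = (-180 - 1840/3) - 378255 = -2380/3 - 378255 = -1137145/3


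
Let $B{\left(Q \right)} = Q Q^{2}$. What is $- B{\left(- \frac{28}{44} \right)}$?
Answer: $\frac{343}{1331} \approx 0.2577$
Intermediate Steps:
$B{\left(Q \right)} = Q^{3}$
$- B{\left(- \frac{28}{44} \right)} = - \left(- \frac{28}{44}\right)^{3} = - \left(\left(-28\right) \frac{1}{44}\right)^{3} = - \left(- \frac{7}{11}\right)^{3} = \left(-1\right) \left(- \frac{343}{1331}\right) = \frac{343}{1331}$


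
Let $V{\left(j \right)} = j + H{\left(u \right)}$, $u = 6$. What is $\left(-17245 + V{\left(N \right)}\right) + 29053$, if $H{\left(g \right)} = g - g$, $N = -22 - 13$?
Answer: $11773$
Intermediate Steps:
$N = -35$ ($N = -22 - 13 = -35$)
$H{\left(g \right)} = 0$
$V{\left(j \right)} = j$ ($V{\left(j \right)} = j + 0 = j$)
$\left(-17245 + V{\left(N \right)}\right) + 29053 = \left(-17245 - 35\right) + 29053 = -17280 + 29053 = 11773$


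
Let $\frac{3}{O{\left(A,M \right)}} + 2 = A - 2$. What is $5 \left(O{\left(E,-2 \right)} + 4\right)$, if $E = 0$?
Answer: $\frac{65}{4} \approx 16.25$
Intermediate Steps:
$O{\left(A,M \right)} = \frac{3}{-4 + A}$ ($O{\left(A,M \right)} = \frac{3}{-2 + \left(A - 2\right)} = \frac{3}{-2 + \left(-2 + A\right)} = \frac{3}{-4 + A}$)
$5 \left(O{\left(E,-2 \right)} + 4\right) = 5 \left(\frac{3}{-4 + 0} + 4\right) = 5 \left(\frac{3}{-4} + 4\right) = 5 \left(3 \left(- \frac{1}{4}\right) + 4\right) = 5 \left(- \frac{3}{4} + 4\right) = 5 \cdot \frac{13}{4} = \frac{65}{4}$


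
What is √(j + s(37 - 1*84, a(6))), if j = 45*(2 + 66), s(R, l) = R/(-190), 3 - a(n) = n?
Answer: √110474930/190 ≈ 55.320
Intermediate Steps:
a(n) = 3 - n
s(R, l) = -R/190 (s(R, l) = R*(-1/190) = -R/190)
j = 3060 (j = 45*68 = 3060)
√(j + s(37 - 1*84, a(6))) = √(3060 - (37 - 1*84)/190) = √(3060 - (37 - 84)/190) = √(3060 - 1/190*(-47)) = √(3060 + 47/190) = √(581447/190) = √110474930/190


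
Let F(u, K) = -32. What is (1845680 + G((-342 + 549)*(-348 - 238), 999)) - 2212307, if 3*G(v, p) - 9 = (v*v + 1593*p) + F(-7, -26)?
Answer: 14714666707/3 ≈ 4.9049e+9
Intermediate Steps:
G(v, p) = -23/3 + 531*p + v**2/3 (G(v, p) = 3 + ((v*v + 1593*p) - 32)/3 = 3 + ((v**2 + 1593*p) - 32)/3 = 3 + (-32 + v**2 + 1593*p)/3 = 3 + (-32/3 + 531*p + v**2/3) = -23/3 + 531*p + v**2/3)
(1845680 + G((-342 + 549)*(-348 - 238), 999)) - 2212307 = (1845680 + (-23/3 + 531*999 + ((-342 + 549)*(-348 - 238))**2/3)) - 2212307 = (1845680 + (-23/3 + 530469 + (207*(-586))**2/3)) - 2212307 = (1845680 + (-23/3 + 530469 + (1/3)*(-121302)**2)) - 2212307 = (1845680 + (-23/3 + 530469 + (1/3)*14714175204)) - 2212307 = (1845680 + (-23/3 + 530469 + 4904725068)) - 2212307 = (1845680 + 14715766588/3) - 2212307 = 14721303628/3 - 2212307 = 14714666707/3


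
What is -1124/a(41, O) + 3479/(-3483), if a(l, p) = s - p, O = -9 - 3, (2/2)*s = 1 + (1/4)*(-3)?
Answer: -15830039/170667 ≈ -92.754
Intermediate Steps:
s = 1/4 (s = 1 + (1/4)*(-3) = 1 - 3/4 = 1/4 ≈ 0.25000)
O = -12
a(l, p) = 1/4 - p
-1124/a(41, O) + 3479/(-3483) = -1124/(1/4 - 1*(-12)) + 3479/(-3483) = -1124/(1/4 + 12) + 3479*(-1/3483) = -1124/49/4 - 3479/3483 = -1124*4/49 - 3479/3483 = -4496/49 - 3479/3483 = -15830039/170667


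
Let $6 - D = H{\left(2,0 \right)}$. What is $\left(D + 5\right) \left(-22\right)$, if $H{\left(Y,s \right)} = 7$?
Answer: $-88$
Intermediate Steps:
$D = -1$ ($D = 6 - 7 = -1$)
$\left(D + 5\right) \left(-22\right) = \left(-1 + 5\right) \left(-22\right) = 4 \left(-22\right) = -88$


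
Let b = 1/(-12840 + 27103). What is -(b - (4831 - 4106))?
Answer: 10340674/14263 ≈ 725.00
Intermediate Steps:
b = 1/14263 ≈ 7.0111e-5
-(b - (4831 - 4106)) = -(1/14263 - (4831 - 4106)) = -(1/14263 - 1*725) = -(1/14263 - 725) = -1*(-10340674/14263) = 10340674/14263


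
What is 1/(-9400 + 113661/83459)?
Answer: -83459/784400939 ≈ -0.00010640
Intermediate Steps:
1/(-9400 + 113661/83459) = 1/(-784400939/83459) = -83459/784400939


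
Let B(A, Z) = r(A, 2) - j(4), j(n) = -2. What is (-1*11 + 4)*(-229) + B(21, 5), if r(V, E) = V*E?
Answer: 1647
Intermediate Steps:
r(V, E) = E*V
B(A, Z) = 2 + 2*A (B(A, Z) = 2*A - 1*(-2) = 2*A + 2 = 2 + 2*A)
(-1*11 + 4)*(-229) + B(21, 5) = (-1*11 + 4)*(-229) + (2 + 2*21) = (-11 + 4)*(-229) + (2 + 42) = -7*(-229) + 44 = 1603 + 44 = 1647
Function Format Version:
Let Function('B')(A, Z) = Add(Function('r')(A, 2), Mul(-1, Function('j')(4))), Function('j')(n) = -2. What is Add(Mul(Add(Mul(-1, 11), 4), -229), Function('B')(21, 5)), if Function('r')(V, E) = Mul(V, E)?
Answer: 1647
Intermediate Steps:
Function('r')(V, E) = Mul(E, V)
Function('B')(A, Z) = Add(2, Mul(2, A)) (Function('B')(A, Z) = Add(Mul(2, A), Mul(-1, -2)) = Add(Mul(2, A), 2) = Add(2, Mul(2, A)))
Add(Mul(Add(Mul(-1, 11), 4), -229), Function('B')(21, 5)) = Add(Mul(Add(Mul(-1, 11), 4), -229), Add(2, Mul(2, 21))) = Add(Mul(Add(-11, 4), -229), Add(2, 42)) = Add(Mul(-7, -229), 44) = Add(1603, 44) = 1647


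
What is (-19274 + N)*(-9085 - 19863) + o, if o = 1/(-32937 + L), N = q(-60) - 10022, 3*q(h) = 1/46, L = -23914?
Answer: 3326702637291709/3922719 ≈ 8.4806e+8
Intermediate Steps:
q(h) = 1/138 (q(h) = (⅓)/46 = (⅓)*(1/46) = 1/138)
N = -1383035/138 (N = 1/138 - 10022 = -1383035/138 ≈ -10022.)
o = -1/56851 (o = 1/(-32937 - 23914) = 1/(-56851) = -1/56851 ≈ -1.7590e-5)
(-19274 + N)*(-9085 - 19863) + o = (-19274 - 1383035/138)*(-9085 - 19863) - 1/56851 = -4042847/138*(-28948) - 1/56851 = 58516167478/69 - 1/56851 = 3326702637291709/3922719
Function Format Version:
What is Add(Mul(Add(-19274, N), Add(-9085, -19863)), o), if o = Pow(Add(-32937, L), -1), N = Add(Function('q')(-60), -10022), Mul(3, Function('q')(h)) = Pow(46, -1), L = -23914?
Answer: Rational(3326702637291709, 3922719) ≈ 8.4806e+8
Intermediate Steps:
Function('q')(h) = Rational(1, 138) (Function('q')(h) = Mul(Rational(1, 3), Pow(46, -1)) = Mul(Rational(1, 3), Rational(1, 46)) = Rational(1, 138))
N = Rational(-1383035, 138) (N = Add(Rational(1, 138), -10022) = Rational(-1383035, 138) ≈ -10022.)
o = Rational(-1, 56851) (o = Pow(Add(-32937, -23914), -1) = Pow(-56851, -1) = Rational(-1, 56851) ≈ -1.7590e-5)
Add(Mul(Add(-19274, N), Add(-9085, -19863)), o) = Add(Mul(Add(-19274, Rational(-1383035, 138)), Add(-9085, -19863)), Rational(-1, 56851)) = Add(Mul(Rational(-4042847, 138), -28948), Rational(-1, 56851)) = Add(Rational(58516167478, 69), Rational(-1, 56851)) = Rational(3326702637291709, 3922719)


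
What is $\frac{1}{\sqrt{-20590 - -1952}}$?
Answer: $- \frac{i \sqrt{18638}}{18638} \approx - 0.0073249 i$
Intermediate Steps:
$\frac{1}{\sqrt{-20590 - -1952}} = \frac{1}{\sqrt{-20590 + \left(-36 + 1988\right)}} = \frac{1}{\sqrt{-20590 + 1952}} = \frac{1}{\sqrt{-18638}} = \frac{1}{i \sqrt{18638}} = - \frac{i \sqrt{18638}}{18638}$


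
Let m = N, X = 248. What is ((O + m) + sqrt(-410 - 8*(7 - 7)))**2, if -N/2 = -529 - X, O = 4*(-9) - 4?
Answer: (1514 + I*sqrt(410))**2 ≈ 2.2918e+6 + 6.131e+4*I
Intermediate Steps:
O = -40 (O = -36 - 4 = -40)
N = 1554 (N = -2*(-529 - 1*248) = -2*(-529 - 248) = -2*(-777) = 1554)
m = 1554
((O + m) + sqrt(-410 - 8*(7 - 7)))**2 = ((-40 + 1554) + sqrt(-410 - 8*(7 - 7)))**2 = (1514 + sqrt(-410 - 8*0))**2 = (1514 + sqrt(-410 + 0))**2 = (1514 + sqrt(-410))**2 = (1514 + I*sqrt(410))**2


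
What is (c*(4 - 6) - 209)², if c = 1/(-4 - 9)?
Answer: 7371225/169 ≈ 43617.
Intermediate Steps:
c = -1/13 (c = 1/(-13) = -1/13 ≈ -0.076923)
(c*(4 - 6) - 209)² = (-(4 - 6)/13 - 209)² = (-1/13*(-2) - 209)² = (2/13 - 209)² = (-2715/13)² = 7371225/169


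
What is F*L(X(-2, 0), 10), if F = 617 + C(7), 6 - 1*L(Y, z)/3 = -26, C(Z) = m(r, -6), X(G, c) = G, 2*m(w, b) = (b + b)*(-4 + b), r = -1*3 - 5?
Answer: 64992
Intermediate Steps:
r = -8 (r = -3 - 5 = -8)
m(w, b) = b*(-4 + b) (m(w, b) = ((b + b)*(-4 + b))/2 = ((2*b)*(-4 + b))/2 = (2*b*(-4 + b))/2 = b*(-4 + b))
C(Z) = 60 (C(Z) = -6*(-4 - 6) = -6*(-10) = 60)
L(Y, z) = 96 (L(Y, z) = 18 - 3*(-26) = 18 + 78 = 96)
F = 677 (F = 617 + 60 = 677)
F*L(X(-2, 0), 10) = 677*96 = 64992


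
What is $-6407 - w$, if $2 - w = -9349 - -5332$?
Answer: $-10426$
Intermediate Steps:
$w = 4019$ ($w = 2 - \left(-9349 - -5332\right) = 2 - \left(-9349 + 5332\right) = 2 - -4017 = 2 + 4017 = 4019$)
$-6407 - w = -6407 - 4019 = -10426$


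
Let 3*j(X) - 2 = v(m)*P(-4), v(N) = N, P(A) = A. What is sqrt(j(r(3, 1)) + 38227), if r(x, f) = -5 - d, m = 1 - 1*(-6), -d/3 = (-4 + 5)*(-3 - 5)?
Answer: sqrt(343965)/3 ≈ 195.50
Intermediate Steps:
d = 24 (d = -3*(-4 + 5)*(-3 - 5) = -3*(-8) = 24)
m = 7 (m = 1 + 6 = 7)
r(x, f) = -29 (r(x, f) = -5 - 1*24 = -5 - 24 = -29)
j(X) = -26/3 (j(X) = 2/3 + (7*(-4))/3 = 2/3 + (1/3)*(-28) = 2/3 - 28/3 = -26/3)
sqrt(j(r(3, 1)) + 38227) = sqrt(-26/3 + 38227) = sqrt(114655/3) = sqrt(343965)/3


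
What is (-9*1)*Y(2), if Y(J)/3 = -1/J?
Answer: 27/2 ≈ 13.500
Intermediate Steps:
Y(J) = -3/J (Y(J) = 3*(-1/J) = -3/J)
(-9*1)*Y(2) = (-9*1)*(-3/2) = -(-27)/2 = -9*(-3/2) = 27/2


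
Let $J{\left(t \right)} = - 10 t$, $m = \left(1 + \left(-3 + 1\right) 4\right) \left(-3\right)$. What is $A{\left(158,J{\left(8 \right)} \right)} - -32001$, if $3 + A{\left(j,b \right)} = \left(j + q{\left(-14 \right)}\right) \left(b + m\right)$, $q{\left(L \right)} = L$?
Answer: $23502$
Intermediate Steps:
$m = 21$ ($m = \left(1 - 8\right) \left(-3\right) = \left(-7\right) \left(-3\right) = 21$)
$A{\left(j,b \right)} = -3 + \left(-14 + j\right) \left(21 + b\right)$ ($A{\left(j,b \right)} = -3 + \left(j - 14\right) \left(b + 21\right) = -3 + \left(-14 + j\right) \left(21 + b\right)$)
$A{\left(158,J{\left(8 \right)} \right)} - -32001 = \left(-297 - 14 \left(\left(-10\right) 8\right) + 21 \cdot 158 + \left(-10\right) 8 \cdot 158\right) - -32001 = \left(-297 - -1120 + 3318 - 12640\right) + 32001 = \left(-297 + 1120 + 3318 - 12640\right) + 32001 = -8499 + 32001 = 23502$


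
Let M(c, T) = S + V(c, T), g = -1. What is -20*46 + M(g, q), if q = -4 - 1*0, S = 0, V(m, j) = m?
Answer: -921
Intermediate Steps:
q = -4 (q = -4 + 0 = -4)
M(c, T) = c (M(c, T) = 0 + c = c)
-20*46 + M(g, q) = -20*46 - 1 = -920 - 1 = -921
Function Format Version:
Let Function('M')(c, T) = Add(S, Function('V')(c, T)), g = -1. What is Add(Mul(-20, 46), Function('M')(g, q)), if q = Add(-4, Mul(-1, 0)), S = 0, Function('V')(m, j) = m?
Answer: -921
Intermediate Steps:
q = -4 (q = Add(-4, 0) = -4)
Function('M')(c, T) = c (Function('M')(c, T) = Add(0, c) = c)
Add(Mul(-20, 46), Function('M')(g, q)) = Add(Mul(-20, 46), -1) = Add(-920, -1) = -921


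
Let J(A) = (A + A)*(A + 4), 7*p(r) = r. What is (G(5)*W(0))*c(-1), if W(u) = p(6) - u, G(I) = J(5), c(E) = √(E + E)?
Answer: 540*I*√2/7 ≈ 109.1*I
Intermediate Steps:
p(r) = r/7
c(E) = √2*√E (c(E) = √(2*E) = √2*√E)
J(A) = 2*A*(4 + A) (J(A) = (2*A)*(4 + A) = 2*A*(4 + A))
G(I) = 90 (G(I) = 2*5*(4 + 5) = 2*5*9 = 90)
W(u) = 6/7 - u (W(u) = (⅐)*6 - u = 6/7 - u)
(G(5)*W(0))*c(-1) = (90*(6/7 - 1*0))*(√2*√(-1)) = (90*(6/7 + 0))*(√2*I) = (90*(6/7))*(I*√2) = 540*(I*√2)/7 = 540*I*√2/7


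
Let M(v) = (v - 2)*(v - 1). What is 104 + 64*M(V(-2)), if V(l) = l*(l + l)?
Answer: 2792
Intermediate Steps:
V(l) = 2*l² (V(l) = l*(2*l) = 2*l²)
M(v) = (-1 + v)*(-2 + v) (M(v) = (-2 + v)*(-1 + v) = (-1 + v)*(-2 + v))
104 + 64*M(V(-2)) = 104 + 64*(2 + (2*(-2)²)² - 6*(-2)²) = 104 + 64*(2 + (2*4)² - 6*4) = 104 + 64*(2 + 8² - 3*8) = 104 + 64*(2 + 64 - 24) = 104 + 64*42 = 104 + 2688 = 2792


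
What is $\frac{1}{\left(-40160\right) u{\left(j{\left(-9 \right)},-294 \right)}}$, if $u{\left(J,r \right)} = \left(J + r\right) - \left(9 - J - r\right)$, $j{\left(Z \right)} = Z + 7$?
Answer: $\frac{1}{24136160} \approx 4.1432 \cdot 10^{-8}$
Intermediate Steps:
$j{\left(Z \right)} = 7 + Z$
$u{\left(J,r \right)} = -9 + 2 J + 2 r$ ($u{\left(J,r \right)} = \left(J + r\right) + \left(-9 + J + r\right) = -9 + 2 J + 2 r$)
$\frac{1}{\left(-40160\right) u{\left(j{\left(-9 \right)},-294 \right)}} = \frac{1}{\left(-40160\right) \left(-9 + 2 \left(7 - 9\right) + 2 \left(-294\right)\right)} = - \frac{1}{40160 \left(-9 + 2 \left(-2\right) - 588\right)} = - \frac{1}{40160 \left(-9 - 4 - 588\right)} = - \frac{1}{40160 \left(-601\right)} = \left(- \frac{1}{40160}\right) \left(- \frac{1}{601}\right) = \frac{1}{24136160}$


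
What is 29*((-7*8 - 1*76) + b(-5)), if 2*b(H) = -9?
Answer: -7917/2 ≈ -3958.5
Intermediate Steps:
b(H) = -9/2 (b(H) = (½)*(-9) = -9/2)
29*((-7*8 - 1*76) + b(-5)) = 29*((-7*8 - 1*76) - 9/2) = 29*((-56 - 76) - 9/2) = 29*(-132 - 9/2) = 29*(-273/2) = -7917/2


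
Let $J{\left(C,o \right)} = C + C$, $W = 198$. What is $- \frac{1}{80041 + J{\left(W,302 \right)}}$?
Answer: $- \frac{1}{80437} \approx -1.2432 \cdot 10^{-5}$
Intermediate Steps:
$J{\left(C,o \right)} = 2 C$
$- \frac{1}{80041 + J{\left(W,302 \right)}} = - \frac{1}{80041 + 2 \cdot 198} = - \frac{1}{80041 + 396} = - \frac{1}{80437}$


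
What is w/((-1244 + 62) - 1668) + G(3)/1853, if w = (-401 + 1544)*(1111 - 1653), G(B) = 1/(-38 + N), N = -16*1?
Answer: 10331501087/47529450 ≈ 217.37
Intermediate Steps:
N = -16
G(B) = -1/54 (G(B) = 1/(-38 - 16) = 1/(-54) = -1/54)
w = -619506 (w = 1143*(-542) = -619506)
w/((-1244 + 62) - 1668) + G(3)/1853 = -619506/((-1244 + 62) - 1668) - 1/54/1853 = -619506/(-1182 - 1668) - 1/54*1/1853 = -619506/(-2850) - 1/100062 = -619506*(-1/2850) - 1/100062 = 103251/475 - 1/100062 = 10331501087/47529450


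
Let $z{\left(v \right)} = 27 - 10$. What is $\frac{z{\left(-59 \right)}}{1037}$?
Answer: $\frac{1}{61} \approx 0.016393$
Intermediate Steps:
$z{\left(v \right)} = 17$
$\frac{z{\left(-59 \right)}}{1037} = \frac{17}{1037} = 17 \cdot \frac{1}{1037} = \frac{1}{61}$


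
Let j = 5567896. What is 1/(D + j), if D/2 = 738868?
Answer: 1/7045632 ≈ 1.4193e-7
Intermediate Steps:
D = 1477736 (D = 2*738868 = 1477736)
1/(D + j) = 1/(1477736 + 5567896) = 1/7045632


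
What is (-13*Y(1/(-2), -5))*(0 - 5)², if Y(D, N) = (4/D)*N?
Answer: -13000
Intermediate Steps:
Y(D, N) = 4*N/D
(-13*Y(1/(-2), -5))*(0 - 5)² = (-52*(-5)/(1/(-2)))*(0 - 5)² = -52*(-5)/(-½)*(-5)² = -52*(-5)*(-2)*25 = -13*40*25 = -520*25 = -13000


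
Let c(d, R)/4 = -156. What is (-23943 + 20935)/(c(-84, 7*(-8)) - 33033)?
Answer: 3008/33657 ≈ 0.089372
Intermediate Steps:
c(d, R) = -624 (c(d, R) = 4*(-156) = -624)
(-23943 + 20935)/(c(-84, 7*(-8)) - 33033) = (-23943 + 20935)/(-624 - 33033) = -3008/(-33657) = -3008*(-1/33657) = 3008/33657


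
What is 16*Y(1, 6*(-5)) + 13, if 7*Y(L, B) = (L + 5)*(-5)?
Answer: -389/7 ≈ -55.571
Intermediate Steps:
Y(L, B) = -25/7 - 5*L/7 (Y(L, B) = ((L + 5)*(-5))/7 = ((5 + L)*(-5))/7 = (-25 - 5*L)/7 = -25/7 - 5*L/7)
16*Y(1, 6*(-5)) + 13 = 16*(-25/7 - 5/7*1) + 13 = 16*(-25/7 - 5/7) + 13 = 16*(-30/7) + 13 = -480/7 + 13 = -389/7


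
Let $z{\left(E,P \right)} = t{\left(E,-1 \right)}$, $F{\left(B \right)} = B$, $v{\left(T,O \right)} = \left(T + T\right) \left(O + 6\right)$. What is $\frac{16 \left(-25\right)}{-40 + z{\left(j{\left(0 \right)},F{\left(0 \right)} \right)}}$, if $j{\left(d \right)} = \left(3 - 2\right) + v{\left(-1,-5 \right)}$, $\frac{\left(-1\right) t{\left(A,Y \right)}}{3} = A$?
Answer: $\frac{400}{37} \approx 10.811$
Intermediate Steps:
$v{\left(T,O \right)} = 2 T \left(6 + O\right)$
$t{\left(A,Y \right)} = - 3 A$
$j{\left(d \right)} = -1$ ($j{\left(d \right)} = \left(3 - 2\right) + 2 \left(-1\right) \left(6 - 5\right) = 1 + 2 \left(-1\right) 1 = 1 - 2 = -1$)
$z{\left(E,P \right)} = - 3 E$
$\frac{16 \left(-25\right)}{-40 + z{\left(j{\left(0 \right)},F{\left(0 \right)} \right)}} = \frac{16 \left(-25\right)}{-40 - -3} = - \frac{400}{-40 + 3} = - \frac{400}{-37} = \left(-400\right) \left(- \frac{1}{37}\right) = \frac{400}{37}$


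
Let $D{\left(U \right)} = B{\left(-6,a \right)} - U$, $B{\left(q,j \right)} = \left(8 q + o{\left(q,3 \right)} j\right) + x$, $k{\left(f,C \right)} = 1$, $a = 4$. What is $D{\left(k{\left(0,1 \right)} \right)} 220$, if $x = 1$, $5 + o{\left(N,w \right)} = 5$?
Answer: $-10560$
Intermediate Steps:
$o{\left(N,w \right)} = 0$ ($o{\left(N,w \right)} = -5 + 5 = 0$)
$B{\left(q,j \right)} = 1 + 8 q$ ($B{\left(q,j \right)} = \left(8 q + 0 j\right) + 1 = \left(8 q + 0\right) + 1 = 8 q + 1 = 1 + 8 q$)
$D{\left(U \right)} = -47 - U$ ($D{\left(U \right)} = \left(1 + 8 \left(-6\right)\right) - U = \left(1 - 48\right) - U = -47 - U$)
$D{\left(k{\left(0,1 \right)} \right)} 220 = \left(-47 - 1\right) 220 = \left(-48\right) 220 = -10560$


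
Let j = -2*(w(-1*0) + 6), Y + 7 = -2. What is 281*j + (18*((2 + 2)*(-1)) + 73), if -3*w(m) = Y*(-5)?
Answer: 5059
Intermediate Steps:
Y = -9 (Y = -7 - 2 = -9)
w(m) = -15 (w(m) = -(-3)*(-5) = -⅓*45 = -15)
j = 18 (j = -2*(-15 + 6) = -2*(-9) = 18)
281*j + (18*((2 + 2)*(-1)) + 73) = 281*18 + (18*((2 + 2)*(-1)) + 73) = 5058 + (18*(4*(-1)) + 73) = 5058 + (18*(-4) + 73) = 5058 + (-72 + 73) = 5058 + 1 = 5059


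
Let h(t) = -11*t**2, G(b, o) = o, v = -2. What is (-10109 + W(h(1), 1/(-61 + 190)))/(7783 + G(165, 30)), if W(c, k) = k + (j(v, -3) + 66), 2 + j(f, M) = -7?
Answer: -1296707/1007877 ≈ -1.2866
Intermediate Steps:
j(f, M) = -9 (j(f, M) = -2 - 7 = -9)
W(c, k) = 57 + k (W(c, k) = k + (-9 + 66) = k + 57 = 57 + k)
(-10109 + W(h(1), 1/(-61 + 190)))/(7783 + G(165, 30)) = (-10109 + (57 + 1/(-61 + 190)))/(7783 + 30) = (-10109 + (57 + 1/129))/7813 = (-10109 + (57 + 1/129))*(1/7813) = (-10109 + 7354/129)*(1/7813) = -1296707/129*1/7813 = -1296707/1007877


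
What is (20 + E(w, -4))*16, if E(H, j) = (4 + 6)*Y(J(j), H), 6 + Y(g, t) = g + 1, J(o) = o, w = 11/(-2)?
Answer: -1120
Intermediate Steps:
w = -11/2 (w = 11*(-½) = -11/2 ≈ -5.5000)
Y(g, t) = -5 + g (Y(g, t) = -6 + (g + 1) = -6 + (1 + g) = -5 + g)
E(H, j) = -50 + 10*j (E(H, j) = (4 + 6)*(-5 + j) = 10*(-5 + j) = -50 + 10*j)
(20 + E(w, -4))*16 = (20 + (-50 + 10*(-4)))*16 = (20 + (-50 - 40))*16 = (20 - 90)*16 = -70*16 = -1120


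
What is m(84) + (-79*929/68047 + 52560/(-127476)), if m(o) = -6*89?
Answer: -129028890169/240954427 ≈ -535.49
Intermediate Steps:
m(o) = -534
m(84) + (-79*929/68047 + 52560/(-127476)) = -534 + (-79*929/68047 + 52560/(-127476)) = -534 + (-73391*1/68047 + 52560*(-1/127476)) = -534 + (-73391/68047 - 1460/3541) = -534 - 359226151/240954427 = -129028890169/240954427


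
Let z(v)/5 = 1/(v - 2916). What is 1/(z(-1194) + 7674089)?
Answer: 822/6308101157 ≈ 1.3031e-7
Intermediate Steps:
z(v) = 5/(-2916 + v) (z(v) = 5/(v - 2916) = 5/(-2916 + v))
1/(z(-1194) + 7674089) = 1/(5/(-2916 - 1194) + 7674089) = 1/(5/(-4110) + 7674089) = 1/(5*(-1/4110) + 7674089) = 1/(-1/822 + 7674089) = 1/(6308101157/822) = 822/6308101157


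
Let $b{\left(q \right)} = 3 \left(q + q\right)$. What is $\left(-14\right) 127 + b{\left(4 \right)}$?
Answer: $-1754$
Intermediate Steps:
$b{\left(q \right)} = 6 q$ ($b{\left(q \right)} = 3 \cdot 2 q = 6 q$)
$\left(-14\right) 127 + b{\left(4 \right)} = \left(-14\right) 127 + 6 \cdot 4 = -1778 + 24 = -1754$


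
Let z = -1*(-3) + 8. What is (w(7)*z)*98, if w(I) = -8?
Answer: -8624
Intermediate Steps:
z = 11 (z = 3 + 8 = 11)
(w(7)*z)*98 = -8*11*98 = -88*98 = -8624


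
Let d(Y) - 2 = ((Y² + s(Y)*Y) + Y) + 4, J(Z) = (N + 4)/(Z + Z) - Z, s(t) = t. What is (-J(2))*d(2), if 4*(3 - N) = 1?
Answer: 5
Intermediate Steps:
N = 11/4 (N = 3 - ¼*1 = 3 - ¼ = 11/4 ≈ 2.7500)
J(Z) = -Z + 27/(8*Z) (J(Z) = (11/4 + 4)/(Z + Z) - Z = 27/(4*((2*Z))) - Z = 27*(1/(2*Z))/4 - Z = 27/(8*Z) - Z = -Z + 27/(8*Z))
d(Y) = 6 + Y + 2*Y² (d(Y) = 2 + (((Y² + Y*Y) + Y) + 4) = 2 + (((Y² + Y²) + Y) + 4) = 2 + ((2*Y² + Y) + 4) = 2 + ((Y + 2*Y²) + 4) = 2 + (4 + Y + 2*Y²) = 6 + Y + 2*Y²)
(-J(2))*d(2) = (-(-1*2 + (27/8)/2))*(6 + 2 + 2*2²) = (-(-2 + (27/8)*(½)))*(6 + 2 + 2*4) = (-(-2 + 27/16))*(6 + 2 + 8) = -1*(-5/16)*16 = (5/16)*16 = 5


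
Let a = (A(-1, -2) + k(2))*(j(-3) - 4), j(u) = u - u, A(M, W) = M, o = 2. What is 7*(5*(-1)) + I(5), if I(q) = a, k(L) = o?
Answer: -39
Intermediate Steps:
k(L) = 2
j(u) = 0
a = -4 (a = (-1 + 2)*(0 - 4) = 1*(-4) = -4)
I(q) = -4
7*(5*(-1)) + I(5) = 7*(5*(-1)) - 4 = 7*(-5) - 4 = -35 - 4 = -39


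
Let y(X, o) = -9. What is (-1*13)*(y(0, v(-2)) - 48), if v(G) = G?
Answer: 741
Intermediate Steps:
(-1*13)*(y(0, v(-2)) - 48) = (-1*13)*(-9 - 48) = -13*(-57) = 741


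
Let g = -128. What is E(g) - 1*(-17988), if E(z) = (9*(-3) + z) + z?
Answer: 17705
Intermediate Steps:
E(z) = -27 + 2*z (E(z) = (-27 + z) + z = -27 + 2*z)
E(g) - 1*(-17988) = (-27 + 2*(-128)) - 1*(-17988) = (-27 - 256) + 17988 = -283 + 17988 = 17705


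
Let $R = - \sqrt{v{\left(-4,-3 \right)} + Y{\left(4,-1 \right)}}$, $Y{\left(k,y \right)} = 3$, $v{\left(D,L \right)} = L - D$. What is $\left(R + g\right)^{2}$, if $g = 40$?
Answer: $1444$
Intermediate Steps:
$R = -2$ ($R = - \sqrt{\left(-3 - -4\right) + 3} = - \sqrt{\left(-3 + 4\right) + 3} = - \sqrt{1 + 3} = - \sqrt{4} = \left(-1\right) 2 = -2$)
$\left(R + g\right)^{2} = \left(-2 + 40\right)^{2} = 38^{2} = 1444$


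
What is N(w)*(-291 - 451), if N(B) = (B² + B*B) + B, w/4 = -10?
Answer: -2344720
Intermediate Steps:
w = -40 (w = 4*(-10) = -40)
N(B) = B + 2*B² (N(B) = (B² + B²) + B = 2*B² + B = B + 2*B²)
N(w)*(-291 - 451) = (-40*(1 + 2*(-40)))*(-291 - 451) = -40*(1 - 80)*(-742) = -40*(-79)*(-742) = 3160*(-742) = -2344720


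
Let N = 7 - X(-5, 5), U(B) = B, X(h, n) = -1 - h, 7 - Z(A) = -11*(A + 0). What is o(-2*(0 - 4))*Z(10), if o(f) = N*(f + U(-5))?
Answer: 1053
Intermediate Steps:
Z(A) = 7 + 11*A (Z(A) = 7 - (-11)*(A + 0) = 7 - (-11)*A = 7 + 11*A)
N = 3 (N = 7 - (-1 - 1*(-5)) = 7 - (-1 + 5) = 7 - 1*4 = 7 - 4 = 3)
o(f) = -15 + 3*f (o(f) = 3*(f - 5) = 3*(-5 + f) = -15 + 3*f)
o(-2*(0 - 4))*Z(10) = (-15 + 3*(-2*(0 - 4)))*(7 + 11*10) = (-15 + 3*(-2*(-4)))*(7 + 110) = (-15 + 3*8)*117 = (-15 + 24)*117 = 9*117 = 1053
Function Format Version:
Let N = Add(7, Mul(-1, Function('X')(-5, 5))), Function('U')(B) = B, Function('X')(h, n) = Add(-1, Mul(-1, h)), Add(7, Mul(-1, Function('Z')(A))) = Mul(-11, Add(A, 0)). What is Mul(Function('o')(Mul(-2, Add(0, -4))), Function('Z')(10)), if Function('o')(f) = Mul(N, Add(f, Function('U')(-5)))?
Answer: 1053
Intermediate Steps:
Function('Z')(A) = Add(7, Mul(11, A)) (Function('Z')(A) = Add(7, Mul(-1, Mul(-11, Add(A, 0)))) = Add(7, Mul(-1, Mul(-11, A))) = Add(7, Mul(11, A)))
N = 3 (N = Add(7, Mul(-1, Add(-1, Mul(-1, -5)))) = Add(7, Mul(-1, Add(-1, 5))) = Add(7, Mul(-1, 4)) = Add(7, -4) = 3)
Function('o')(f) = Add(-15, Mul(3, f)) (Function('o')(f) = Mul(3, Add(f, -5)) = Mul(3, Add(-5, f)) = Add(-15, Mul(3, f)))
Mul(Function('o')(Mul(-2, Add(0, -4))), Function('Z')(10)) = Mul(Add(-15, Mul(3, Mul(-2, Add(0, -4)))), Add(7, Mul(11, 10))) = Mul(Add(-15, Mul(3, Mul(-2, -4))), Add(7, 110)) = Mul(Add(-15, Mul(3, 8)), 117) = Mul(Add(-15, 24), 117) = Mul(9, 117) = 1053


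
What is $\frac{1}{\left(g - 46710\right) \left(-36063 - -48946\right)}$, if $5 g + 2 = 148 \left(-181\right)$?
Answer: $- \frac{1}{670792044} \approx -1.4908 \cdot 10^{-9}$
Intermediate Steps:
$g = -5358$ ($g = - \frac{2}{5} + \frac{148 \left(-181\right)}{5} = - \frac{2}{5} + \frac{1}{5} \left(-26788\right) = - \frac{2}{5} - \frac{26788}{5} = -5358$)
$\frac{1}{\left(g - 46710\right) \left(-36063 - -48946\right)} = \frac{1}{\left(-5358 - 46710\right) \left(-36063 - -48946\right)} = \frac{1}{\left(-52068\right) \left(-36063 + 48946\right)} = - \frac{1}{52068 \cdot 12883} = \left(- \frac{1}{52068}\right) \frac{1}{12883} = - \frac{1}{670792044}$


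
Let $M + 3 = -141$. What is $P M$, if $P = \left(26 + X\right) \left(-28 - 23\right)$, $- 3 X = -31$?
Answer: $266832$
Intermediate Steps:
$X = \frac{31}{3}$ ($X = \left(- \frac{1}{3}\right) \left(-31\right) = \frac{31}{3} \approx 10.333$)
$M = -144$ ($M = -3 - 141 = -144$)
$P = -1853$ ($P = \left(26 + \frac{31}{3}\right) \left(-28 - 23\right) = \frac{109}{3} \left(-51\right) = -1853$)
$P M = \left(-1853\right) \left(-144\right) = 266832$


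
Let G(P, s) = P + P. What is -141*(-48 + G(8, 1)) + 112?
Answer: 4624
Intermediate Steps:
G(P, s) = 2*P
-141*(-48 + G(8, 1)) + 112 = -141*(-48 + 2*8) + 112 = -141*(-48 + 16) + 112 = -141*(-32) + 112 = 4512 + 112 = 4624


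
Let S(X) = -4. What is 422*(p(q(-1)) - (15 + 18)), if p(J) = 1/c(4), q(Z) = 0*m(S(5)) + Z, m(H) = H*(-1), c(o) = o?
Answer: -27641/2 ≈ -13821.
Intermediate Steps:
m(H) = -H
q(Z) = Z (q(Z) = 0*(-1*(-4)) + Z = 0*4 + Z = 0 + Z = Z)
p(J) = 1/4
422*(p(q(-1)) - (15 + 18)) = 422*(1/4 - (15 + 18)) = 422*(1/4 - 1*33) = 422*(1/4 - 33) = 422*(-131/4) = -27641/2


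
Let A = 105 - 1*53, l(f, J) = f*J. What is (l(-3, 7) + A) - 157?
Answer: -126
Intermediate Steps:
l(f, J) = J*f
A = 52 (A = 105 - 53 = 52)
(l(-3, 7) + A) - 157 = (7*(-3) + 52) - 157 = (-21 + 52) - 157 = 31 - 157 = -126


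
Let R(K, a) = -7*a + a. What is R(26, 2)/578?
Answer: -6/289 ≈ -0.020761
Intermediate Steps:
R(K, a) = -6*a
R(26, 2)/578 = -6*2/578 = -12*1/578 = -6/289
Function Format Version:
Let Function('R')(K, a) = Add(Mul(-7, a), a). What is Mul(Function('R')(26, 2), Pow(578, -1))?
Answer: Rational(-6, 289) ≈ -0.020761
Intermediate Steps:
Function('R')(K, a) = Mul(-6, a)
Mul(Function('R')(26, 2), Pow(578, -1)) = Mul(Mul(-6, 2), Pow(578, -1)) = Mul(-12, Rational(1, 578)) = Rational(-6, 289)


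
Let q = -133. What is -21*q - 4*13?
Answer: 2741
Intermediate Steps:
-21*q - 4*13 = -21*(-133) - 4*13 = 2793 - 52 = 2741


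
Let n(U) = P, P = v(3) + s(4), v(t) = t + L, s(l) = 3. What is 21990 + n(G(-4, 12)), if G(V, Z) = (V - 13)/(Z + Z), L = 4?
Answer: 22000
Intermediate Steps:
v(t) = 4 + t (v(t) = t + 4 = 4 + t)
P = 10 (P = (4 + 3) + 3 = 7 + 3 = 10)
G(V, Z) = (-13 + V)/(2*Z) (G(V, Z) = (-13 + V)/((2*Z)) = (-13 + V)*(1/(2*Z)) = (-13 + V)/(2*Z))
n(U) = 10
21990 + n(G(-4, 12)) = 21990 + 10 = 22000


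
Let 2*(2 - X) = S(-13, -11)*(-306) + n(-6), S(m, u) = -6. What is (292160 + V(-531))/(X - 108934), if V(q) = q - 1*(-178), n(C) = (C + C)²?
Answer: -291807/109922 ≈ -2.6547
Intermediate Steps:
n(C) = 4*C² (n(C) = (2*C)² = 4*C²)
V(q) = 178 + q (V(q) = q + 178 = 178 + q)
X = -988 (X = 2 - (-6*(-306) + 4*(-6)²)/2 = 2 - (1836 + 4*36)/2 = 2 - (1836 + 144)/2 = 2 - ½*1980 = 2 - 990 = -988)
(292160 + V(-531))/(X - 108934) = (292160 + (178 - 531))/(-988 - 108934) = (292160 - 353)/(-109922) = 291807*(-1/109922) = -291807/109922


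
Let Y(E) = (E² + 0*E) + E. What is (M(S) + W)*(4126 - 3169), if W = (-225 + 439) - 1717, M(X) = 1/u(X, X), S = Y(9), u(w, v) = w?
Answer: -43150811/30 ≈ -1.4384e+6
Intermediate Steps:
Y(E) = E + E² (Y(E) = (E² + 0) + E = E² + E = E + E²)
S = 90 (S = 9*(1 + 9) = 9*10 = 90)
M(X) = 1/X
W = -1503 (W = 214 - 1717 = -1503)
(M(S) + W)*(4126 - 3169) = (1/90 - 1503)*(4126 - 3169) = (1/90 - 1503)*957 = -135269/90*957 = -43150811/30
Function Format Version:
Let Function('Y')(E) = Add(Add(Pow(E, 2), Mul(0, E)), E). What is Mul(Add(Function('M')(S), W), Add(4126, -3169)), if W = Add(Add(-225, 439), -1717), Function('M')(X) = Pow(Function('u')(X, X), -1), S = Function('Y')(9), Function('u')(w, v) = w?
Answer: Rational(-43150811, 30) ≈ -1.4384e+6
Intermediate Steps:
Function('Y')(E) = Add(E, Pow(E, 2)) (Function('Y')(E) = Add(Add(Pow(E, 2), 0), E) = Add(Pow(E, 2), E) = Add(E, Pow(E, 2)))
S = 90 (S = Mul(9, Add(1, 9)) = Mul(9, 10) = 90)
Function('M')(X) = Pow(X, -1)
W = -1503 (W = Add(214, -1717) = -1503)
Mul(Add(Function('M')(S), W), Add(4126, -3169)) = Mul(Add(Pow(90, -1), -1503), Add(4126, -3169)) = Mul(Add(Rational(1, 90), -1503), 957) = Mul(Rational(-135269, 90), 957) = Rational(-43150811, 30)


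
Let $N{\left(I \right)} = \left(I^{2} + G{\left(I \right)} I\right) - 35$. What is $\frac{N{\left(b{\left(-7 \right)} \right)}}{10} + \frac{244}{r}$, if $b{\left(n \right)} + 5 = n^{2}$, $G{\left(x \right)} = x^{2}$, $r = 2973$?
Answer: $\frac{51781229}{5946} \approx 8708.6$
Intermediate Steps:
$b{\left(n \right)} = -5 + n^{2}$
$N{\left(I \right)} = -35 + I^{2} + I^{3}$ ($N{\left(I \right)} = \left(I^{2} + I^{2} I\right) - 35 = \left(I^{2} + I^{3}\right) - 35 = -35 + I^{2} + I^{3}$)
$\frac{N{\left(b{\left(-7 \right)} \right)}}{10} + \frac{244}{r} = \frac{-35 + \left(-5 + \left(-7\right)^{2}\right)^{2} + \left(-5 + \left(-7\right)^{2}\right)^{3}}{10} + \frac{244}{2973} = \left(-35 + \left(-5 + 49\right)^{2} + \left(-5 + 49\right)^{3}\right) \frac{1}{10} + 244 \cdot \frac{1}{2973} = \left(-35 + 44^{2} + 44^{3}\right) \frac{1}{10} + \frac{244}{2973} = \left(-35 + 1936 + 85184\right) \frac{1}{10} + \frac{244}{2973} = 87085 \cdot \frac{1}{10} + \frac{244}{2973} = \frac{17417}{2} + \frac{244}{2973} = \frac{51781229}{5946}$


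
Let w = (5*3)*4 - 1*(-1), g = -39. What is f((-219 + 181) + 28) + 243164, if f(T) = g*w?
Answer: 240785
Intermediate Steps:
w = 61 (w = 15*4 + 1 = 60 + 1 = 61)
f(T) = -2379 (f(T) = -39*61 = -2379)
f((-219 + 181) + 28) + 243164 = -2379 + 243164 = 240785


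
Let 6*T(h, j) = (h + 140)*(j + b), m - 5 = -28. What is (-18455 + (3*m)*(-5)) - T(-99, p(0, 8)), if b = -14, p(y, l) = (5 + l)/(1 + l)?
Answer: -973307/54 ≈ -18024.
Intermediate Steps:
m = -23 (m = 5 - 28 = -23)
p(y, l) = (5 + l)/(1 + l)
T(h, j) = (-14 + j)*(140 + h)/6 (T(h, j) = ((h + 140)*(j - 14))/6 = ((140 + h)*(-14 + j))/6 = ((-14 + j)*(140 + h))/6 = (-14 + j)*(140 + h)/6)
(-18455 + (3*m)*(-5)) - T(-99, p(0, 8)) = (-18455 + (3*(-23))*(-5)) - (-980/3 - 7/3*(-99) + 70*((5 + 8)/(1 + 8))/3 + (1/6)*(-99)*((5 + 8)/(1 + 8))) = (-18455 - 69*(-5)) - (-980/3 + 231 + 70*(13/9)/3 + (1/6)*(-99)*(13/9)) = (-18455 + 345) - (-980/3 + 231 + 70*((1/9)*13)/3 + (1/6)*(-99)*((1/9)*13)) = -18110 - (-980/3 + 231 + (70/3)*(13/9) + (1/6)*(-99)*(13/9)) = -18110 - (-980/3 + 231 + 910/27 - 143/6) = -18110 - 1*(-4633/54) = -18110 + 4633/54 = -973307/54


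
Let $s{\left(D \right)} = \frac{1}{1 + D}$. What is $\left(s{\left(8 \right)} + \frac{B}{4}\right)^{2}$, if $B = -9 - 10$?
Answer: $\frac{27889}{1296} \approx 21.519$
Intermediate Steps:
$B = -19$ ($B = -9 - 10 = -19$)
$\left(s{\left(8 \right)} + \frac{B}{4}\right)^{2} = \left(\frac{1}{1 + 8} - \frac{19}{4}\right)^{2} = \left(\frac{1}{9} - \frac{19}{4}\right)^{2} = \left(- \frac{167}{36}\right)^{2} = \frac{27889}{1296}$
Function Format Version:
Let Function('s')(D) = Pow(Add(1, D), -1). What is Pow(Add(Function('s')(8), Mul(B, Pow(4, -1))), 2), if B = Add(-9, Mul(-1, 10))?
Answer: Rational(27889, 1296) ≈ 21.519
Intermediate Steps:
B = -19 (B = Add(-9, -10) = -19)
Pow(Add(Function('s')(8), Mul(B, Pow(4, -1))), 2) = Pow(Add(Pow(Add(1, 8), -1), Mul(-19, Pow(4, -1))), 2) = Pow(Add(Pow(9, -1), Mul(-19, Rational(1, 4))), 2) = Pow(Add(Rational(1, 9), Rational(-19, 4)), 2) = Pow(Rational(-167, 36), 2) = Rational(27889, 1296)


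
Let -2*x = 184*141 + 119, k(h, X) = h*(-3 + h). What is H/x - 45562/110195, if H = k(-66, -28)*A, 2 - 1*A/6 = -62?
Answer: -386591409446/2872012285 ≈ -134.61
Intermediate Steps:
A = 384 (A = 12 - 6*(-62) = 12 + 372 = 384)
H = 1748736 (H = -66*(-3 - 66)*384 = -66*(-69)*384 = 4554*384 = 1748736)
x = -26063/2 (x = -(184*141 + 119)/2 = -(25944 + 119)/2 = -1/2*26063 = -26063/2 ≈ -13032.)
H/x - 45562/110195 = 1748736/(-26063/2) - 45562/110195 = 1748736*(-2/26063) - 45562*1/110195 = -3497472/26063 - 45562/110195 = -386591409446/2872012285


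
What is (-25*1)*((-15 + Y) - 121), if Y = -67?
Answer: 5075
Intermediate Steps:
(-25*1)*((-15 + Y) - 121) = (-25*1)*((-15 - 67) - 121) = -25*(-82 - 121) = -25*(-203) = 5075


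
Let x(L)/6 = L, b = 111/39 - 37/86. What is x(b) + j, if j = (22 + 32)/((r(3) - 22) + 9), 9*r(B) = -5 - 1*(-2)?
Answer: 116781/11180 ≈ 10.446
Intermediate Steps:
r(B) = -⅓ (r(B) = (-5 - 1*(-2))/9 = (-5 + 2)/9 = (⅑)*(-3) = -⅓)
b = 2701/1118 (b = 111*(1/39) - 37*1/86 = 37/13 - 37/86 = 2701/1118 ≈ 2.4159)
x(L) = 6*L
j = -81/20 (j = (22 + 32)/((-⅓ - 22) + 9) = 54/(-67/3 + 9) = 54/(-40/3) = -3/40*54 = -81/20 ≈ -4.0500)
x(b) + j = 6*(2701/1118) - 81/20 = 8103/559 - 81/20 = 116781/11180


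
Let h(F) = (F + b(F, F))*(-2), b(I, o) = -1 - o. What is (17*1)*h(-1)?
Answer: 34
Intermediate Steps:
h(F) = 2 (h(F) = (F + (-1 - F))*(-2) = -1*(-2) = 2)
(17*1)*h(-1) = (17*1)*2 = 17*2 = 34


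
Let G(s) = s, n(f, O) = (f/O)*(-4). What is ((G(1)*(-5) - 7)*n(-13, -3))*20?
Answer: 4160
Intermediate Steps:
n(f, O) = -4*f/O
((G(1)*(-5) - 7)*n(-13, -3))*20 = ((1*(-5) - 7)*(-4*(-13)/(-3)))*20 = ((-5 - 7)*(-4*(-13)*(-1/3)))*20 = -12*(-52/3)*20 = 208*20 = 4160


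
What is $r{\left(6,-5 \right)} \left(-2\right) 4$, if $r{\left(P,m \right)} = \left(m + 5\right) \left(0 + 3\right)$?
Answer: $0$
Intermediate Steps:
$r{\left(P,m \right)} = 15 + 3 m$ ($r{\left(P,m \right)} = \left(5 + m\right) 3 = 15 + 3 m$)
$r{\left(6,-5 \right)} \left(-2\right) 4 = \left(15 + 3 \left(-5\right)\right) \left(-2\right) 4 = \left(15 - 15\right) \left(-2\right) 4 = 0 \left(-2\right) 4 = 0 \cdot 4 = 0$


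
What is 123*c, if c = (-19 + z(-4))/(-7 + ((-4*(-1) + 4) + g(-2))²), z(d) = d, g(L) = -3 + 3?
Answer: -943/19 ≈ -49.632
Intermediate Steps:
g(L) = 0
c = -23/57 (c = (-19 - 4)/(-7 + ((-4*(-1) + 4) + 0)²) = -23/(-7 + ((4 + 4) + 0)²) = -23/(-7 + (8 + 0)²) = -23/(-7 + 8²) = -23/(-7 + 64) = -23/57 ≈ -0.40351)
123*c = 123*(-23/57) = -943/19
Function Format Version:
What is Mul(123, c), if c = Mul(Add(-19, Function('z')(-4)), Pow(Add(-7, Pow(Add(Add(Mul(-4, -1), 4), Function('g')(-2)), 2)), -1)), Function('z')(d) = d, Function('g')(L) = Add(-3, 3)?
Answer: Rational(-943, 19) ≈ -49.632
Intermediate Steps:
Function('g')(L) = 0
c = Rational(-23, 57) (c = Mul(Add(-19, -4), Pow(Add(-7, Pow(Add(Add(Mul(-4, -1), 4), 0), 2)), -1)) = Mul(-23, Pow(Add(-7, Pow(Add(Add(4, 4), 0), 2)), -1)) = Mul(-23, Pow(Add(-7, Pow(Add(8, 0), 2)), -1)) = Mul(-23, Pow(Add(-7, Pow(8, 2)), -1)) = Mul(-23, Pow(Add(-7, 64), -1)) = Mul(-23, Pow(57, -1)) = Mul(-23, Rational(1, 57)) = Rational(-23, 57) ≈ -0.40351)
Mul(123, c) = Mul(123, Rational(-23, 57)) = Rational(-943, 19)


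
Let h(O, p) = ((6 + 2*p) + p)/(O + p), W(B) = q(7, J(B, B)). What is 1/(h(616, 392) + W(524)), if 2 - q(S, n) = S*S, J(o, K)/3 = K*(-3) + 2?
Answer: -168/7699 ≈ -0.021821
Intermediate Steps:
J(o, K) = 6 - 9*K (J(o, K) = 3*(K*(-3) + 2) = 3*(-3*K + 2) = 3*(2 - 3*K) = 6 - 9*K)
q(S, n) = 2 - S² (q(S, n) = 2 - S*S = 2 - S²)
W(B) = -47 (W(B) = 2 - 1*7² = 2 - 1*49 = 2 - 49 = -47)
h(O, p) = (6 + 3*p)/(O + p)
1/(h(616, 392) + W(524)) = 1/(3*(2 + 392)/(616 + 392) - 47) = 1/(3*394/1008 - 47) = 1/(3*(1/1008)*394 - 47) = 1/(197/168 - 47) = 1/(-7699/168) = -168/7699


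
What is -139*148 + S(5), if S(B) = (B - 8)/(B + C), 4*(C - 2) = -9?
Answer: -390880/19 ≈ -20573.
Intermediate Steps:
C = -¼ (C = 2 + (¼)*(-9) = 2 - 9/4 = -¼ ≈ -0.25000)
S(B) = (-8 + B)/(-¼ + B) (S(B) = (B - 8)/(B - ¼) = (-8 + B)/(-¼ + B))
-139*148 + S(5) = -139*148 + 4*(-8 + 5)/(-1 + 4*5) = -20572 + 4*(-3)/(-1 + 20) = -20572 + 4*(-3)/19 = -20572 + 4*(1/19)*(-3) = -20572 - 12/19 = -390880/19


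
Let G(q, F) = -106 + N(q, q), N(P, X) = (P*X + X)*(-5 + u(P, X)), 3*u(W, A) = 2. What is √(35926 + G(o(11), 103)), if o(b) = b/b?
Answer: √322302/3 ≈ 189.24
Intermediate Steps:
u(W, A) = ⅔ (u(W, A) = (⅓)*2 = ⅔)
N(P, X) = -13*X/3 - 13*P*X/3 (N(P, X) = (P*X + X)*(-5 + ⅔) = (X + P*X)*(-13/3) = -13*X/3 - 13*P*X/3)
o(b) = 1
G(q, F) = -106 + 13*q*(-1 - q)/3
√(35926 + G(o(11), 103)) = √(35926 + (-106 - 13/3*1*(1 + 1))) = √(35926 + (-106 - 13/3*1*2)) = √(35926 + (-106 - 26/3)) = √(35926 - 344/3) = √(107434/3) = √322302/3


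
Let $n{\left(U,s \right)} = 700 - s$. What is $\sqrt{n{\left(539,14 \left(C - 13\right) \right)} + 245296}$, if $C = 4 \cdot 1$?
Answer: $\sqrt{246122} \approx 496.11$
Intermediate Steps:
$C = 4$
$\sqrt{n{\left(539,14 \left(C - 13\right) \right)} + 245296} = \sqrt{\left(700 - 14 \left(4 - 13\right)\right) + 245296} = \sqrt{\left(700 - 14 \left(-9\right)\right) + 245296} = \sqrt{\left(700 - -126\right) + 245296} = \sqrt{\left(700 + 126\right) + 245296} = \sqrt{826 + 245296} = \sqrt{246122}$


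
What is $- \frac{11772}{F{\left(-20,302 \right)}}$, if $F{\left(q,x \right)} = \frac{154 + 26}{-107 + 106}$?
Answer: $\frac{327}{5} \approx 65.4$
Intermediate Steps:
$F{\left(q,x \right)} = -180$ ($F{\left(q,x \right)} = \frac{180}{-1} = 180 \left(-1\right) = -180$)
$- \frac{11772}{F{\left(-20,302 \right)}} = - \frac{11772}{-180} = \left(-11772\right) \left(- \frac{1}{180}\right) = \frac{327}{5}$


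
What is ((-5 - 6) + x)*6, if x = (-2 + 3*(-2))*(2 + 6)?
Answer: -450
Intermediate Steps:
x = -64 (x = (-2 - 6)*8 = -8*8 = -64)
((-5 - 6) + x)*6 = ((-5 - 6) - 64)*6 = (-11 - 64)*6 = -75*6 = -450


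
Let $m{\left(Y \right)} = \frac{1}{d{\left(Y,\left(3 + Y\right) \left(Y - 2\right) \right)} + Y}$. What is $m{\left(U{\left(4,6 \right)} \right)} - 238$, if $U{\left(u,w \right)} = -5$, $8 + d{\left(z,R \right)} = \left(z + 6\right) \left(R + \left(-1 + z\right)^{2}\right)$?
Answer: $- \frac{8805}{37} \approx -237.97$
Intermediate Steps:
$d{\left(z,R \right)} = -8 + \left(6 + z\right) \left(R + \left(-1 + z\right)^{2}\right)$ ($d{\left(z,R \right)} = -8 + \left(z + 6\right) \left(R + \left(-1 + z\right)^{2}\right) = -8 + \left(6 + z\right) \left(R + \left(-1 + z\right)^{2}\right)$)
$m{\left(Y \right)} = \frac{1}{-2 + Y^{3} - 10 Y + 4 Y^{2} + 6 \left(-2 + Y\right) \left(3 + Y\right) + Y \left(-2 + Y\right) \left(3 + Y\right)}$ ($m{\left(Y \right)} = \frac{1}{\left(-2 + Y^{3} - 11 Y + 4 Y^{2} + 6 \left(3 + Y\right) \left(Y - 2\right) + \left(3 + Y\right) \left(Y - 2\right) Y\right) + Y} = \frac{1}{\left(-2 + Y^{3} - 11 Y + 4 Y^{2} + 6 \left(3 + Y\right) \left(-2 + Y\right) + \left(3 + Y\right) \left(-2 + Y\right) Y\right) + Y} = \frac{1}{\left(-2 + Y^{3} - 11 Y + 4 Y^{2} + 6 \left(-2 + Y\right) \left(3 + Y\right) + \left(-2 + Y\right) \left(3 + Y\right) Y\right) + Y} = \frac{1}{\left(-2 + Y^{3} - 11 Y + 4 Y^{2} + 6 \left(-2 + Y\right) \left(3 + Y\right) + Y \left(-2 + Y\right) \left(3 + Y\right)\right) + Y} = \frac{1}{-2 + Y^{3} - 10 Y + 4 Y^{2} + 6 \left(-2 + Y\right) \left(3 + Y\right) + Y \left(-2 + Y\right) \left(3 + Y\right)}$)
$m{\left(U{\left(4,6 \right)} \right)} - 238 = \frac{1}{-38 - -50 + 2 \left(-5\right)^{3} + 11 \left(-5\right)^{2}} - 238 = \frac{1}{-38 + 50 + 2 \left(-125\right) + 11 \cdot 25} - 238 = \frac{1}{-38 + 50 - 250 + 275} - 238 = \frac{1}{37} - 238 = - \frac{8805}{37}$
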